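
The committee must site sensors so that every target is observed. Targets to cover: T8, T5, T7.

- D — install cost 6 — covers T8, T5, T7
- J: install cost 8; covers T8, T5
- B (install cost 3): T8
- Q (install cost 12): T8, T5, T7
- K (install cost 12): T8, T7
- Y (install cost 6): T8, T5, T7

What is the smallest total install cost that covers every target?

This is an integer covering problem.
D alone covers T8, T5, T7 — every target.
Total install cost: 6.
No cover costs less than 6.

6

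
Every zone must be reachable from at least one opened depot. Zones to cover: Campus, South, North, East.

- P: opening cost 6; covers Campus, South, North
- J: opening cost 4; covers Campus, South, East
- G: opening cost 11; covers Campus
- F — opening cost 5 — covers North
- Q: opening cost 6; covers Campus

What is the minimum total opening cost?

9

Choose J and F: together they cover Campus, South, North, East — every zone.
Total opening cost: 4 + 5 = 9.
No cover costs less than 9.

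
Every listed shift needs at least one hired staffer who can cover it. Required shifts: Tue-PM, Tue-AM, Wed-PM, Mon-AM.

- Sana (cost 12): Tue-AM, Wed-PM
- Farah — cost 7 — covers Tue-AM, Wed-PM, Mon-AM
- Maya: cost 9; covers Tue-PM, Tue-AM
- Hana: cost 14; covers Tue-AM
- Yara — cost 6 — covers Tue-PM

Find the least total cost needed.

13

Choose Farah and Yara: together they cover Tue-PM, Tue-AM, Wed-PM, Mon-AM — every shift.
Total cost: 7 + 6 = 13.
No cover costs less than 13.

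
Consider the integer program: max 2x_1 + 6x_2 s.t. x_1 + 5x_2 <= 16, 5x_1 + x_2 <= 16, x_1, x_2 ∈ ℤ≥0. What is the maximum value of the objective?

20

(x_1,x_2)=(1,3): 1·1+5·3=16≤16, 5·1+1·3=8≤16, objective 20.
(x_1,x_2)=(0,3): 1·0+5·3=15≤16, 5·0+1·3=3≤16, objective 18.
(x_1,x_2)=(2,2): 1·2+5·2=12≤16, 5·2+1·2=12≤16, objective 16.
Maximum is 20 at (x_1,x_2)=(1,3).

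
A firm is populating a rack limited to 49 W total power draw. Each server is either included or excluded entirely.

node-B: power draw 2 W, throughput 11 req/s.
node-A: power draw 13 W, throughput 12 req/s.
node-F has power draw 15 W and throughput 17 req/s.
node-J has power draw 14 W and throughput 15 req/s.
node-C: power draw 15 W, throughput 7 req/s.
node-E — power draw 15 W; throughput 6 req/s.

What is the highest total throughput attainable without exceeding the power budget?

Take node-B, node-A, node-F, and node-J: power draw 2 + 13 + 15 + 14 = 44 ≤ 49, throughput 11 + 12 + 17 + 15 = 55.
No other feasible combination does better.

55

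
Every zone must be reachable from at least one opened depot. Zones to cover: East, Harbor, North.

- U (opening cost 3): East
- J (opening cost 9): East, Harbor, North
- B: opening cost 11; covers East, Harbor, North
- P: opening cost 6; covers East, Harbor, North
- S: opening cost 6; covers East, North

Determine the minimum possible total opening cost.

P alone covers East, Harbor, North — every zone.
Total opening cost: 6.
No cover costs less than 6.

6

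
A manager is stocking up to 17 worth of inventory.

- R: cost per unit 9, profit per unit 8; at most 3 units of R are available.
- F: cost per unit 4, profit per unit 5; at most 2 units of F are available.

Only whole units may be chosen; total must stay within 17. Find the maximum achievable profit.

18

Take 1×R and 2×F: cost 17 ≤ 17, profit 1·8 + 2·5 = 18.
F has the best ratio (5/4) and is taken to its limit of 2; remaining capacity is filled optimally with the others.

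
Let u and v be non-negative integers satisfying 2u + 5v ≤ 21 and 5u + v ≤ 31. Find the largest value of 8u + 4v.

52

(u,v)=(6,1): 2·6+5·1=17≤21, 5·6+1·1=31≤31, objective 52.
(u,v)=(6,0): 2·6+5·0=12≤21, 5·6+1·0=30≤31, objective 48.
The best lattice point is (6,1), giving 52.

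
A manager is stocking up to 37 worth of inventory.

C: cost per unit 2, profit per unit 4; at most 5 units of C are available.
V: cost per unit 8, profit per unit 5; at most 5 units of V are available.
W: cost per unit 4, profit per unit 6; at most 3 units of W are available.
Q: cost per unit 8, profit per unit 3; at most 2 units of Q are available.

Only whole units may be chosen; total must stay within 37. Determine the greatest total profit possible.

44

C has the best ratio (4/2); taking only C gives at most 5×4 = 20 (stopped by the supply cap of 5).
Mixing does better — 4×C, 2×V, and 3×W: cost 36 ≤ 37, profit 4·4 + 2·5 + 3·6 = 44.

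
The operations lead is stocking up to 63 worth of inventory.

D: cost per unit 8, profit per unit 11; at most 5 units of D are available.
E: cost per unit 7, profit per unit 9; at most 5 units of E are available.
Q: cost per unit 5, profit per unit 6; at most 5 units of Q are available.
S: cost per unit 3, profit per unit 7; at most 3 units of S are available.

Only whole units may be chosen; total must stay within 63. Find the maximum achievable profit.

94

This is a bounded integer knapsack.
S has the best ratio (7/3); taking only S gives at most 3×7 = 21 (stopped by the supply cap of 3).
Mixing does better — 5×D, 2×E, and 3×S: cost 63 ≤ 63, profit 5·11 + 2·9 + 3·7 = 94.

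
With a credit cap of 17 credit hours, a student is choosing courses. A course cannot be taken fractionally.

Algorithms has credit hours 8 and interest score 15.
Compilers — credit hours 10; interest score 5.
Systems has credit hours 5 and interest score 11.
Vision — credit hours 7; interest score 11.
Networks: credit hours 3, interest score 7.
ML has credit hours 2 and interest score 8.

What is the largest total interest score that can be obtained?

37

Systems + Vision + Networks + ML: credit hours 5 + 7 + 3 + 2 = 17 ≤ 17, interest score 11 + 11 + 7 + 8 = 37.
Algorithms + Vision + ML: credit hours 8 + 7 + 2 = 17 ≤ 17, interest score 15 + 11 + 8 = 34.
Algorithms + Systems + ML: credit hours 8 + 5 + 2 = 15 ≤ 17, interest score 15 + 11 + 8 = 34.
Best is Systems, Vision, Networks, and ML with total interest score 37.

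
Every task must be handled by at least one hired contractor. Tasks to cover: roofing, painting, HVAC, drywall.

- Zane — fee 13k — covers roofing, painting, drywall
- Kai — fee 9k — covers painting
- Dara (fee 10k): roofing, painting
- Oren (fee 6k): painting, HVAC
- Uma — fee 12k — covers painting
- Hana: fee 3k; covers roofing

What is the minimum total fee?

Choose Zane and Oren: together they cover roofing, painting, HVAC, drywall — every task.
Total fee: 13 + 6 = 19.

19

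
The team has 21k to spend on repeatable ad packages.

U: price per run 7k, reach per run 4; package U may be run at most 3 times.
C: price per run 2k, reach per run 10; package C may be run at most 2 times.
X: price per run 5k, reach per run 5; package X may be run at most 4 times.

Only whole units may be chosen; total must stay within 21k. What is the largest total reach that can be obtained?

35

C has the best ratio (10/2); taking only C gives at most 2×10 = 20 (stopped by the supply cap of 2).
Mixing does better — 2×C and 3×X: price 19 ≤ 21, reach 2·10 + 3·5 = 35.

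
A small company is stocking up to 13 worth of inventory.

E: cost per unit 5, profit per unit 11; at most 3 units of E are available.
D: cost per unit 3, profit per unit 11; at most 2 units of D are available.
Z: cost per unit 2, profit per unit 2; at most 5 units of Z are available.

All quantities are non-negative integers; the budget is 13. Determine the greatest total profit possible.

1×E, 2×D, and 1×Z: cost 13 ≤ 13, profit 1·11 + 2·11 + 1·2 = 35.
1×E and 2×D: cost 11 ≤ 13, profit 1·11 + 2·11 = 33.
Best is 35.

35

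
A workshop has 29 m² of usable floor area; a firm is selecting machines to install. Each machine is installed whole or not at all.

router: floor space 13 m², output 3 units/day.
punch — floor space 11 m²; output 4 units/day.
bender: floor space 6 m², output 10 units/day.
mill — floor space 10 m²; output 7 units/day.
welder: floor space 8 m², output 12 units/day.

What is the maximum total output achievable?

Treat it as a binary knapsack problem.
router + bender + welder: floor space 13 + 6 + 8 = 27 ≤ 29, output 3 + 10 + 12 = 25.
bender + mill + welder: floor space 6 + 10 + 8 = 24 ≤ 29, output 10 + 7 + 12 = 29.
punch + bender + welder: floor space 11 + 6 + 8 = 25 ≤ 29, output 4 + 10 + 12 = 26.
Best is bender, mill, and welder with total output 29.

29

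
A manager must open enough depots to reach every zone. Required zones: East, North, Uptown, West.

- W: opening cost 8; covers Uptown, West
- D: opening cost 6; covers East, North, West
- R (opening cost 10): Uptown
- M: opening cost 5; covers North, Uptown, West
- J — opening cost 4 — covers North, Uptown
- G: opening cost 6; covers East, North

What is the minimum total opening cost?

10

The greedy cost-per-new-zone heuristic would pick M and D for 11, but a cheaper cover exists.
Choose D and J: together they cover East, North, Uptown, West — every zone.
Total opening cost: 6 + 4 = 10.
No cover costs less than 10.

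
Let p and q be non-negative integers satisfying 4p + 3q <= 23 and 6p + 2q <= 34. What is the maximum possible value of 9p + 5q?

50

(p,q)=(5,1) is feasible, giving 50.
(p,q)=(4,2) is feasible, giving 46.
(p,q)=(5,0) is feasible, giving 45.
No feasible integer point exceeds 50.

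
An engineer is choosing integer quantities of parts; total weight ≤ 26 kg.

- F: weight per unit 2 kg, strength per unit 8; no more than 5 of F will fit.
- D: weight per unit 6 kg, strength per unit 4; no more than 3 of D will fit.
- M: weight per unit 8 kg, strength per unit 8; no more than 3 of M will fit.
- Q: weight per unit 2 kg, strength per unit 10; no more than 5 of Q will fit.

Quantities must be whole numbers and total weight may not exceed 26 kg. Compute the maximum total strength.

94

This is a bounded integer knapsack.
4×F, 1×M, and 5×Q: weight 26 ≤ 26, strength 4·8 + 1·8 + 5·10 = 90.
5×F, 1×D, and 5×Q: weight 26 ≤ 26, strength 5·8 + 1·4 + 5·10 = 94.
Best is 94.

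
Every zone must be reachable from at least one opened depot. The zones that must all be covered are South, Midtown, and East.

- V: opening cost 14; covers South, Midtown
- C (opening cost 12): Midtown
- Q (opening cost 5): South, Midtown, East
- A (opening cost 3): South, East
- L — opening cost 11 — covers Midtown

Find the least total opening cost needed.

5

The greedy cost-per-new-zone heuristic would pick A and Q for 8, but a cheaper cover exists.
Q alone covers South, Midtown, East — every zone.
Total opening cost: 5.
No cover costs less than 5.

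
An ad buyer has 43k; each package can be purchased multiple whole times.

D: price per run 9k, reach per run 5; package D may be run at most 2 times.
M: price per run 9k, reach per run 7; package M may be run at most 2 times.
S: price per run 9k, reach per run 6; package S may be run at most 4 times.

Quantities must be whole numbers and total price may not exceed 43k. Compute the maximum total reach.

26

Take 2×M and 2×S: price 36 ≤ 43, reach 2·7 + 2·6 = 26.
M has the best ratio (7/9) and is taken to its limit of 2; remaining capacity is filled optimally with the others.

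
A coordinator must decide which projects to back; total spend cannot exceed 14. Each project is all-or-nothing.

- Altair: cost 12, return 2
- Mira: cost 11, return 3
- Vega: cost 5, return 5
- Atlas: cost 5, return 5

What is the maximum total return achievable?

Vega + Atlas: cost 5 + 5 = 10 ≤ 14, return 5 + 5 = 10.
Vega: cost 5 ≤ 14, return 5.
Best is Vega and Atlas with total return 10.

10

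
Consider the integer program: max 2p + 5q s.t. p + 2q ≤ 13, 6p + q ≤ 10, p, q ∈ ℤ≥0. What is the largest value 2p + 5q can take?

30

The continuous relaxation peaks at (0, 6.5) with value 32.50; rounding to a feasible lattice point costs some objective.
(p,q)=(0,6): 1·0+2·6=12≤13, 6·0+1·6=6≤10, objective 30.
(p,q)=(0,5): 1·0+2·5=10≤13, 6·0+1·5=5≤10, objective 25.
No feasible integer point exceeds 30.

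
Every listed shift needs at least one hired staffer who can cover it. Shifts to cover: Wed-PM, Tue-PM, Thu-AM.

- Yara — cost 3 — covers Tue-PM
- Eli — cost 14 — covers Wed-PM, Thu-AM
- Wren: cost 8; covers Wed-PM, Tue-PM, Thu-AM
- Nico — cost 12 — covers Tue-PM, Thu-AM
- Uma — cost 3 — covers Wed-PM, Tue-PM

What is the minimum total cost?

8

This is a weighted set-cover instance.
The greedy cost-per-new-shift heuristic would pick Uma and Wren for 11, but a cheaper cover exists.
Wren alone covers Wed-PM, Tue-PM, Thu-AM — every shift.
Total cost: 8.
No cover costs less than 8.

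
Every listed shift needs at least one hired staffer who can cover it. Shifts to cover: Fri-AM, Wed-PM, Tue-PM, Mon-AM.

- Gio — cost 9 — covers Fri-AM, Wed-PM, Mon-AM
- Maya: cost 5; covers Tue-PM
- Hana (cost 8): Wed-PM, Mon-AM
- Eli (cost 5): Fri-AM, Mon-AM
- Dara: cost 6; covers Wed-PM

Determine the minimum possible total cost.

14

The greedy cost-per-new-shift heuristic would pick Eli, Maya, and Dara for 16, but a cheaper cover exists.
Choose Gio and Maya: together they cover Fri-AM, Wed-PM, Tue-PM, Mon-AM — every shift.
Total cost: 9 + 5 = 14.
No cover costs less than 14.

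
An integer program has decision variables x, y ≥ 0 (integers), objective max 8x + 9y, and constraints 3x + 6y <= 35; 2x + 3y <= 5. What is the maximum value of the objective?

(x,y)=(1,1): 3·1+6·1=9≤35, 2·1+3·1=5≤5, objective 17.
(x,y)=(2,0): 3·2+6·0=6≤35, 2·2+3·0=4≤5, objective 16.
(x,y)=(0,1): 3·0+6·1=6≤35, 2·0+3·1=3≤5, objective 9.
(x,y)=(1,0): 3·1+6·0=3≤35, 2·1+3·0=2≤5, objective 8.
Maximum is 17 at (x,y)=(1,1).

17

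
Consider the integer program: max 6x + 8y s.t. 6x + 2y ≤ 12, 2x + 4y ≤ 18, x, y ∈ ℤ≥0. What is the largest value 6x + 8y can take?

32

(x,y)=(0,4): 6·0+2·4=8≤12, 2·0+4·4=16≤18, objective 32.
(x,y)=(1,3): 6·1+2·3=12≤12, 2·1+4·3=14≤18, objective 30.
(x,y)=(0,3): 6·0+2·3=6≤12, 2·0+4·3=12≤18, objective 24.
Maximum is 32 at (x,y)=(0,4).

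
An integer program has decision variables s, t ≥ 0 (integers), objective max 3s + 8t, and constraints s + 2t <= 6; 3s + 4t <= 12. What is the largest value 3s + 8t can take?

(s,t)=(0,3): 1·0+2·3=6≤6, 3·0+4·3=12≤12, objective 24.
(s,t)=(1,2): 1·1+2·2=5≤6, 3·1+4·2=11≤12, objective 19.
No feasible integer point exceeds 24.

24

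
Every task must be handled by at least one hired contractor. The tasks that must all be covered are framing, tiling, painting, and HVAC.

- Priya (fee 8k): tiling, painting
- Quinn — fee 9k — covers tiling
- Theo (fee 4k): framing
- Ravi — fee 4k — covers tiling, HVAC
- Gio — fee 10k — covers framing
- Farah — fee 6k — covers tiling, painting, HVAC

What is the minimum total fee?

The greedy cost-per-new-task heuristic would pick Ravi, Theo, and Farah for 14, but a cheaper cover exists.
Choose Theo and Farah: together they cover framing, tiling, painting, HVAC — every task.
Total fee: 4 + 6 = 10.
No cover costs less than 10.

10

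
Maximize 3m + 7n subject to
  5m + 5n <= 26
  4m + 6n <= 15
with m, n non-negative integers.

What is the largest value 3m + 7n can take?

14

(m,n)=(0,2): 5·0+5·2=10≤26, 4·0+6·2=12≤15, objective 14.
(m,n)=(1,1): 5·1+5·1=10≤26, 4·1+6·1=10≤15, objective 10.
(m,n)=(0,1): 5·0+5·1=5≤26, 4·0+6·1=6≤15, objective 7.
The best lattice point is (0,2), giving 14.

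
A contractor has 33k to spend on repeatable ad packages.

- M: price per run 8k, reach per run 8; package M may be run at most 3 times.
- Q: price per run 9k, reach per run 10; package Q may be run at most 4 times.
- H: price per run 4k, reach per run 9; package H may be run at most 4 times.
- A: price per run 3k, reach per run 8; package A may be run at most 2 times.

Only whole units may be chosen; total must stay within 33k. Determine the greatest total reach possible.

62

This is a bounded integer knapsack.
A has the best ratio (8/3); taking only A gives at most 2×8 = 16 (stopped by the supply cap of 2).
Mixing does better — 1×Q, 4×H, and 2×A: price 31 ≤ 33, reach 1·10 + 4·9 + 2·8 = 62.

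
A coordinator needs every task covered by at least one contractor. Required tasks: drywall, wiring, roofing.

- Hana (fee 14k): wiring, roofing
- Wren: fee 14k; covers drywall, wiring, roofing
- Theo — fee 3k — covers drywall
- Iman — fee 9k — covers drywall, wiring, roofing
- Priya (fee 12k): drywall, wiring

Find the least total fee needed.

9

The greedy cost-per-new-task heuristic would pick Theo and Iman for 12, but a cheaper cover exists.
Iman alone covers drywall, wiring, roofing — every task.
Total fee: 9.
No cover costs less than 9.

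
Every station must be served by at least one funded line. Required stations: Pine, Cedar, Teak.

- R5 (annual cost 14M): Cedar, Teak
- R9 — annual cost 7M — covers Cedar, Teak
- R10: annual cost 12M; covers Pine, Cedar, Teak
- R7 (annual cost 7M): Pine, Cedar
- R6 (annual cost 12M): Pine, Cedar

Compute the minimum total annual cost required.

12

R10 alone covers Pine, Cedar, Teak — every station.
Total annual cost: 12.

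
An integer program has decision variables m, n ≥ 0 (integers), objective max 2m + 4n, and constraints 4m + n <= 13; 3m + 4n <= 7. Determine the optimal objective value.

6

The continuous relaxation peaks at (0, 1.75) with value 7.00; rounding to a feasible lattice point costs some objective.
(m,n)=(1,1): 4·1+1·1=5≤13, 3·1+4·1=7≤7, objective 6.
(m,n)=(0,1): 4·0+1·1=1≤13, 3·0+4·1=4≤7, objective 4.
(m,n)=(2,0): 4·2+1·0=8≤13, 3·2+4·0=6≤7, objective 4.
(m,n)=(1,0): 4·1+1·0=4≤13, 3·1+4·0=3≤7, objective 2.
Maximum is 6 at (m,n)=(1,1).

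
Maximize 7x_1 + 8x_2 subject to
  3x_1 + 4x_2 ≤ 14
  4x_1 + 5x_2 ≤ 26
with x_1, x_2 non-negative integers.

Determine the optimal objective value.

30

(x_1,x_2)=(2,2): 3·2+4·2=14≤14, 4·2+5·2=18≤26, objective 30.
(x_1,x_2)=(3,1): 3·3+4·1=13≤14, 4·3+5·1=17≤26, objective 29.
(x_1,x_2)=(4,0): 3·4+4·0=12≤14, 4·4+5·0=16≤26, objective 28.
(x_1,x_2)=(1,2): 3·1+4·2=11≤14, 4·1+5·2=14≤26, objective 23.
Maximum is 30 at (x_1,x_2)=(2,2).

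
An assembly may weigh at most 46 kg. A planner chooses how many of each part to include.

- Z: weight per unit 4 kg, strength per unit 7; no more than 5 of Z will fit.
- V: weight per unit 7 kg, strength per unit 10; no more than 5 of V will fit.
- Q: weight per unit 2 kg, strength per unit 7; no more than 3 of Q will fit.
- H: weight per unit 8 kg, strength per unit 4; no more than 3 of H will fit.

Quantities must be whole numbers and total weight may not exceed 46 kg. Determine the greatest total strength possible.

Take 3×Z, 4×V, and 3×Q: weight 46 ≤ 46, strength 3·7 + 4·10 + 3·7 = 82.
Q has the best ratio (7/2) and is taken to its limit of 3; remaining capacity is filled optimally with the others.

82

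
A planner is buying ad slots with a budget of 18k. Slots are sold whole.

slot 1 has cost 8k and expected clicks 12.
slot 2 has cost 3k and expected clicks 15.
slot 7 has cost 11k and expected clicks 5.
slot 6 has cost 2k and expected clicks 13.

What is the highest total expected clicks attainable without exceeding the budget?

40

This is an integer program with binary decision variables.
slot 2 + slot 7 + slot 6: cost 3 + 11 + 2 = 16 ≤ 18, expected clicks 15 + 5 + 13 = 33.
slot 2 + slot 6: cost 3 + 2 = 5 ≤ 18, expected clicks 15 + 13 = 28.
slot 1 + slot 2 + slot 6: cost 8 + 3 + 2 = 13 ≤ 18, expected clicks 12 + 15 + 13 = 40.
Best is slot 1, slot 2, and slot 6 with total expected clicks 40.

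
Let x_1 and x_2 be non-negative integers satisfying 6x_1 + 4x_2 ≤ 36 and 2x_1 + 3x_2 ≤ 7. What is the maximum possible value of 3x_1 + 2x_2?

The continuous relaxation peaks at (3.5, 0) with value 10.50; rounding to a feasible lattice point costs some objective.
(x_1,x_2)=(3,0) is feasible, giving 9.
(x_1,x_2)=(2,1) is feasible, giving 8.
Maximum is 9 at (x_1,x_2)=(3,0).

9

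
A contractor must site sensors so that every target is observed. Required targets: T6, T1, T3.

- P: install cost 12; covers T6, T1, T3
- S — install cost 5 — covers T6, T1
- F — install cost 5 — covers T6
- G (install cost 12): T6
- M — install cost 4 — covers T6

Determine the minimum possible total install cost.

12

The greedy cost-per-new-target heuristic would pick S and P for 17, but a cheaper cover exists.
P alone covers T6, T1, T3 — every target.
Total install cost: 12.
No cover costs less than 12.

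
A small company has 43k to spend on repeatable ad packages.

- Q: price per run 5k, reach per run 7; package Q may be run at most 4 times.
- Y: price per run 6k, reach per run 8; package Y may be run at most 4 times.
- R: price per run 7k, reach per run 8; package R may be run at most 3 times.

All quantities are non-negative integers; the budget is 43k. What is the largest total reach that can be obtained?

55

Take 1×Q, 4×Y, and 2×R: price 43 ≤ 43, reach 1·7 + 4·8 + 2·8 = 55.
No other integer combination yields more.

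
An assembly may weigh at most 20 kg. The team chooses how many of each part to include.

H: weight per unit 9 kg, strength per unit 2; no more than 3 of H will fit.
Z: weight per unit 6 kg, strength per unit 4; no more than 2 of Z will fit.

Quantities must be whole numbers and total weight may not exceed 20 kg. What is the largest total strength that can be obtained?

8

Take 2×Z: weight 12 ≤ 20, strength 2·4 = 8.
Z has the best ratio (4/6) and is taken to its limit of 2; remaining capacity is filled optimally with the others.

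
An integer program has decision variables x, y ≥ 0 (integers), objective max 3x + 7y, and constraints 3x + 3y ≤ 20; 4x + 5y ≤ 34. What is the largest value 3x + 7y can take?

(x,y)=(0,6): 3·0+3·6=18≤20, 4·0+5·6=30≤34, objective 42.
(x,y)=(1,5): 3·1+3·5=18≤20, 4·1+5·5=29≤34, objective 38.
(x,y)=(0,5): 3·0+3·5=15≤20, 4·0+5·5=25≤34, objective 35.
No feasible integer point exceeds 42.

42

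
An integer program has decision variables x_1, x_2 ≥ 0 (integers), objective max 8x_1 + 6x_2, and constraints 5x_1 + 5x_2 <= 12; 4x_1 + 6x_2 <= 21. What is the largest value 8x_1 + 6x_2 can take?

(x_1,x_2)=(2,0) is feasible, giving 16.
(x_1,x_2)=(1,1) is feasible, giving 14.
(x_1,x_2)=(1,0) is feasible, giving 8.
No feasible integer point exceeds 16.

16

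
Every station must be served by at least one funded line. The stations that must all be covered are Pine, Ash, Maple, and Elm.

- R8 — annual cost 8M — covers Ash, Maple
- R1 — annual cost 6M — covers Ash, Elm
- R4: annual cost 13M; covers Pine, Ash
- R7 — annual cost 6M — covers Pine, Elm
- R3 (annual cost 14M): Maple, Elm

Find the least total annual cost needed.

14

The greedy cost-per-new-station heuristic would pick R1, R7, and R8 for 20, but a cheaper cover exists.
Choose R8 and R7: together they cover Pine, Ash, Maple, Elm — every station.
Total annual cost: 8 + 6 = 14.
No cover costs less than 14.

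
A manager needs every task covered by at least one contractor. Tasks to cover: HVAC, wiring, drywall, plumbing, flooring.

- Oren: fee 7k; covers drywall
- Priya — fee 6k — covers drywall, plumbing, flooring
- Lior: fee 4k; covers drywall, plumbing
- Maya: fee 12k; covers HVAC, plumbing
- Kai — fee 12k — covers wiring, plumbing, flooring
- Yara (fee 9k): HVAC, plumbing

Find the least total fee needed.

The greedy cost-per-new-task heuristic would pick Priya, Yara, and Kai for 27, but a cheaper cover exists.
Choose Lior, Kai, and Yara: together they cover HVAC, wiring, drywall, plumbing, flooring — every task.
Total fee: 4 + 12 + 9 = 25.
No cover costs less than 25.

25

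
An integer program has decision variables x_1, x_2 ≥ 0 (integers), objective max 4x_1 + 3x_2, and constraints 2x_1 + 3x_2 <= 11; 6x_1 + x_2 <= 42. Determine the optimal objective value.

20

Relaxing integrality, the LP optimum is 22.00 at (x_1,x_2) = (5.5, 0), which is not an integer point.
(x_1,x_2)=(5,0): 2·5+3·0=10≤11, 6·5+1·0=30≤42, objective 20.
(x_1,x_2)=(4,1): 2·4+3·1=11≤11, 6·4+1·1=25≤42, objective 19.
No feasible integer point exceeds 20.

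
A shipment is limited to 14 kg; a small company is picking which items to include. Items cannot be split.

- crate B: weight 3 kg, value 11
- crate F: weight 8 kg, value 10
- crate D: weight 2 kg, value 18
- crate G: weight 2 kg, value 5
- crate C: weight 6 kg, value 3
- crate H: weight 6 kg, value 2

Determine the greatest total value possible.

This is a 0-1 knapsack instance.
crate B + crate F + crate D: weight 3 + 8 + 2 = 13 ≤ 14, value 11 + 10 + 18 = 39.
crate B + crate D + crate G + crate C: weight 3 + 2 + 2 + 6 = 13 ≤ 14, value 11 + 18 + 5 + 3 = 37.
Best is crate B, crate F, and crate D with total value 39.

39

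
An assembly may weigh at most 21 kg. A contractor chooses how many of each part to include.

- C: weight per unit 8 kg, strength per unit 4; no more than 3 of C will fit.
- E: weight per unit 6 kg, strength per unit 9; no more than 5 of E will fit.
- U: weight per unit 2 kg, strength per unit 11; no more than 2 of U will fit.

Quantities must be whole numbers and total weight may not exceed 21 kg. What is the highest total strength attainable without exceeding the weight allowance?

2×E and 2×U: weight 16 ≤ 21, strength 2·9 + 2·11 = 40.
3×E and 1×U: weight 20 ≤ 21, strength 3·9 + 1·11 = 38.
Best is 40.

40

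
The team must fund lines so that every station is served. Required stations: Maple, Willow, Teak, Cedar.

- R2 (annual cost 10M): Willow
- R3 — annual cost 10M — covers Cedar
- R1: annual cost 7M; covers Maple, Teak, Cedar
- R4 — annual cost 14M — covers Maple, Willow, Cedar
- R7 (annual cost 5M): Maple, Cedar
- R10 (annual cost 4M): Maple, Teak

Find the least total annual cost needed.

17

The greedy cost-per-new-station heuristic would pick R10, R7, and R2 for 19, but a cheaper cover exists.
Choose R2 and R1: together they cover Maple, Willow, Teak, Cedar — every station.
Total annual cost: 10 + 7 = 17.
No cover costs less than 17.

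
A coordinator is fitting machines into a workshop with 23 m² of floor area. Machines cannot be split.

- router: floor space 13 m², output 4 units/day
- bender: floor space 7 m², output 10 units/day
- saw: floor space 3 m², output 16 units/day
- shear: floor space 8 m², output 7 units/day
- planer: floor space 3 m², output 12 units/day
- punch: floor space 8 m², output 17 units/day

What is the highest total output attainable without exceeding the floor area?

55

Allowing fractional choices, the relaxed optimum would be about 56.8, but machines are indivisible.
saw + shear + planer + punch: floor space 3 + 8 + 3 + 8 = 22 ≤ 23, output 16 + 7 + 12 + 17 = 52.
saw + planer + punch: floor space 3 + 3 + 8 = 14 ≤ 23, output 16 + 12 + 17 = 45.
bender + saw + planer + punch: floor space 7 + 3 + 3 + 8 = 21 ≤ 23, output 10 + 16 + 12 + 17 = 55.
Best is bender, saw, planer, and punch with total output 55.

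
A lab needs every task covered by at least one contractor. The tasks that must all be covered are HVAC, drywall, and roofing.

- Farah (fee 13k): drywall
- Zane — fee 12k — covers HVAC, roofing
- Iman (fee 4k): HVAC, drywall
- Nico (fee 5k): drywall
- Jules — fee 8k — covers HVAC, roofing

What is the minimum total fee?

Choose Iman and Jules: together they cover HVAC, drywall, roofing — every task.
Total fee: 4 + 8 = 12.

12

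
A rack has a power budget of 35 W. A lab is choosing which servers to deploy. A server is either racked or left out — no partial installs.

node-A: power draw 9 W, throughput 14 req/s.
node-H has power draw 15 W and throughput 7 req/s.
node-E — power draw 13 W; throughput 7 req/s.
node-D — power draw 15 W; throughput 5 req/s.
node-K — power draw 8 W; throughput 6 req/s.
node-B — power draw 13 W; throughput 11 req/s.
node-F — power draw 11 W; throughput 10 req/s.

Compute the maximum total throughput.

35

This is a 0-1 knapsack instance.
Allowing fractional choices, the relaxed optimum would be about 36.5, but servers are indivisible.
node-A + node-K + node-B: power draw 9 + 8 + 13 = 30 ≤ 35, throughput 14 + 6 + 11 = 31.
node-A + node-E + node-B: power draw 9 + 13 + 13 = 35 ≤ 35, throughput 14 + 7 + 11 = 32.
node-A + node-B + node-F: power draw 9 + 13 + 11 = 33 ≤ 35, throughput 14 + 11 + 10 = 35.
Best is node-A, node-B, and node-F with total throughput 35.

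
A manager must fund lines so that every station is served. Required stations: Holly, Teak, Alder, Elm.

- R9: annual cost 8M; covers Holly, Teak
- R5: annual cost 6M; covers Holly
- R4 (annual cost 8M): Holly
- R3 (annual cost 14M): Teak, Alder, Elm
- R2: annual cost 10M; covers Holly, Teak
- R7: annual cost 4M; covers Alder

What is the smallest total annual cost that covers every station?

20

This is a weighted set-cover instance.
Choose R5 and R3: together they cover Holly, Teak, Alder, Elm — every station.
Total annual cost: 6 + 14 = 20.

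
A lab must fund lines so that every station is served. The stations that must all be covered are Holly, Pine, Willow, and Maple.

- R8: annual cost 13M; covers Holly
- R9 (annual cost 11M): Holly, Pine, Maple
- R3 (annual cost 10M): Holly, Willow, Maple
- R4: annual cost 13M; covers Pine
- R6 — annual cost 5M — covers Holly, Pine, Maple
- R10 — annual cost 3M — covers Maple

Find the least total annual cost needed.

Choose R3 and R6: together they cover Holly, Pine, Willow, Maple — every station.
Total annual cost: 10 + 5 = 15.
No cover costs less than 15.

15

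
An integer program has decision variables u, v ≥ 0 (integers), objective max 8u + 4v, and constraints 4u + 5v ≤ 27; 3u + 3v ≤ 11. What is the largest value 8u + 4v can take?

The continuous relaxation peaks at (3.67, 0) with value 29.33; rounding to a feasible lattice point costs some objective.
(u,v)=(3,0): 4·3+5·0=12≤27, 3·3+3·0=9≤11, objective 24.
(u,v)=(2,1): 4·2+5·1=13≤27, 3·2+3·1=9≤11, objective 20.
The best lattice point is (3,0), giving 24.

24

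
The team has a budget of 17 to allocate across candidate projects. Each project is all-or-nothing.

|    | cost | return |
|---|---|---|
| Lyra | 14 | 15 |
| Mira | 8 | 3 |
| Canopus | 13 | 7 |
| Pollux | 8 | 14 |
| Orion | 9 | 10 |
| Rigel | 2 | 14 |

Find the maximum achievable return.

29

Pollux + Rigel: cost 8 + 2 = 10 ≤ 17, return 14 + 14 = 28.
Lyra + Rigel: cost 14 + 2 = 16 ≤ 17, return 15 + 14 = 29.
Orion + Rigel: cost 9 + 2 = 11 ≤ 17, return 10 + 14 = 24.
Best is Lyra and Rigel with total return 29.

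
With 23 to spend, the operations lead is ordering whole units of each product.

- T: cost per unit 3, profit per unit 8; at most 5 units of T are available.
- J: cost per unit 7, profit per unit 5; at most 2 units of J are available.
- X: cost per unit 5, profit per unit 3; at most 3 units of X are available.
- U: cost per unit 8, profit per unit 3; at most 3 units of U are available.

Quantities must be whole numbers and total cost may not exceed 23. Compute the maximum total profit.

45

T has the best ratio (8/3); taking only T gives at most 5×8 = 40 (stopped by the supply cap of 5).
Mixing does better — 5×T and 1×J: cost 22 ≤ 23, profit 5·8 + 1·5 = 45.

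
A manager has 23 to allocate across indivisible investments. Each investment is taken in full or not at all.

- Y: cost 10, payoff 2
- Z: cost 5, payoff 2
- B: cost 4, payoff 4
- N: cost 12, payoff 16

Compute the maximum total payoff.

Take Z, B, and N: cost 5 + 4 + 12 = 21 ≤ 23, payoff 2 + 4 + 16 = 22.
No other feasible combination does better.

22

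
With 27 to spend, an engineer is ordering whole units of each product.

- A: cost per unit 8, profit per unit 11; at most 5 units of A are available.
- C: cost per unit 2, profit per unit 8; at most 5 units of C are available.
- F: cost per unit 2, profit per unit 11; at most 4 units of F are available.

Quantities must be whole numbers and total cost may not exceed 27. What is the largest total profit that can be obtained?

This is a bounded integer knapsack.
1×A, 5×C, and 4×F: cost 26 ≤ 27, profit 1·11 + 5·8 + 4·11 = 95.
1×A, 4×C, and 4×F: cost 24 ≤ 27, profit 1·11 + 4·8 + 4·11 = 87.
Best is 95.

95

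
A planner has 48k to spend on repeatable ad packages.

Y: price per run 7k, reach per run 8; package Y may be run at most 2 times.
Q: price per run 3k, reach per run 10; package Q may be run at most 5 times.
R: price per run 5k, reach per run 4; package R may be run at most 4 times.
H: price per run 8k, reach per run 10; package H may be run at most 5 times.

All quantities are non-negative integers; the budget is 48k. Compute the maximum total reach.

Take 5×Q and 4×H: price 47 ≤ 48, reach 5·10 + 4·10 = 90.
Q has the best ratio (10/3) and is taken to its limit of 5; remaining capacity is filled optimally with the others.

90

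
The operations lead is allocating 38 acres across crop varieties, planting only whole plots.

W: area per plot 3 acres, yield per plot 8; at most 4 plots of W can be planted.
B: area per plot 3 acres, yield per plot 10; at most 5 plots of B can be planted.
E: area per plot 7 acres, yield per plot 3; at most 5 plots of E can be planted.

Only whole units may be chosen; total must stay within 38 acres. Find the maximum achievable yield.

Take 4×W, 5×B, and 1×E: area 34 ≤ 38, yield 4·8 + 5·10 + 1·3 = 85.
B has the best ratio (10/3) and is taken to its limit of 5; remaining capacity is filled optimally with the others.

85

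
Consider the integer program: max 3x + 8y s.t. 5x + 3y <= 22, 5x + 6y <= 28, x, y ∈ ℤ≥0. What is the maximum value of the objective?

32

Relaxing integrality, the LP optimum is 37.33 at (x,y) = (0, 4.67), which is not an integer point.
(x,y)=(0,4): 5·0+3·4=12≤22, 5·0+6·4=24≤28, objective 32.
(x,y)=(1,3): 5·1+3·3=14≤22, 5·1+6·3=23≤28, objective 27.
(x,y)=(0,3): 5·0+3·3=9≤22, 5·0+6·3=18≤28, objective 24.
The best lattice point is (0,4), giving 32.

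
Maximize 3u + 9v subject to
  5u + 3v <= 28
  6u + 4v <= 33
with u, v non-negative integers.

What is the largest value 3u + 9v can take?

(u,v)=(0,8): 5·0+3·8=24≤28, 6·0+4·8=32≤33, objective 72.
(u,v)=(0,7): 5·0+3·7=21≤28, 6·0+4·7=28≤33, objective 63.
The best lattice point is (0,8), giving 72.

72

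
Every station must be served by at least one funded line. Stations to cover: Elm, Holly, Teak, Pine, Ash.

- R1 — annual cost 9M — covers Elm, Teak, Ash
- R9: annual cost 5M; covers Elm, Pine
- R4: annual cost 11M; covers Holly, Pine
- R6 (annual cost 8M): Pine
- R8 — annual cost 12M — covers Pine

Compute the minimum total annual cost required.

The greedy cost-per-new-station heuristic would pick R9, R1, and R4 for 25, but a cheaper cover exists.
Choose R1 and R4: together they cover Elm, Holly, Teak, Pine, Ash — every station.
Total annual cost: 9 + 11 = 20.
No cover costs less than 20.

20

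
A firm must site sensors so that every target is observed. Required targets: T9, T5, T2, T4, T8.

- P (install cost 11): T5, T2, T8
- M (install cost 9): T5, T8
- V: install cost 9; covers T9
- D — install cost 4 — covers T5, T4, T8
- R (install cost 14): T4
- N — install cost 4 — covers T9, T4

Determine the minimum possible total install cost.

15

The greedy cost-per-new-target heuristic would pick D, N, and P for 19, but a cheaper cover exists.
Choose P and N: together they cover T9, T5, T2, T4, T8 — every target.
Total install cost: 11 + 4 = 15.
No cover costs less than 15.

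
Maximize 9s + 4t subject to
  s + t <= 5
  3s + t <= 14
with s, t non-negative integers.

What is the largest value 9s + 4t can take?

40

(s,t)=(4,1): 1·4+1·1=5≤5, 3·4+1·1=13≤14, objective 40.
(s,t)=(4,0): 1·4+1·0=4≤5, 3·4+1·0=12≤14, objective 36.
No feasible integer point exceeds 40.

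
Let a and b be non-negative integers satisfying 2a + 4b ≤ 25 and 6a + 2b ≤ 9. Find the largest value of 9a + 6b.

The continuous relaxation peaks at (0, 4.5) with value 27.00; rounding to a feasible lattice point costs some objective.
(a,b)=(0,4): 2·0+4·4=16≤25, 6·0+2·4=8≤9, objective 24.
(a,b)=(0,3): 2·0+4·3=12≤25, 6·0+2·3=6≤9, objective 18.
Maximum is 24 at (a,b)=(0,4).

24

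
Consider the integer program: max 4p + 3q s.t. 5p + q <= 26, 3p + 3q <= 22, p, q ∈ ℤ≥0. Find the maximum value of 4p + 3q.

25

Relaxing integrality, the LP optimum is 26.67 at (p,q) = (4.67, 2.67), which is not an integer point.
(p,q)=(4,3) is feasible, giving 25.
(p,q)=(3,4) is feasible, giving 24.
(p,q)=(5,1) is feasible, giving 23.
(p,q)=(4,2) is feasible, giving 22.
The best lattice point is (4,3), giving 25.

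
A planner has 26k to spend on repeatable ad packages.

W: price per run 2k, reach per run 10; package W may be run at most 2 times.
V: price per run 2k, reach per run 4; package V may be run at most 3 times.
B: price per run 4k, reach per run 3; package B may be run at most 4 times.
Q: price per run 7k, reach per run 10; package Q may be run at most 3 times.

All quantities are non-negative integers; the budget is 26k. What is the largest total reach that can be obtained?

52

W has the best ratio (10/2); taking only W gives at most 2×10 = 20 (stopped by the supply cap of 2).
Mixing does better — 2×W, 3×V, and 2×Q: price 24 ≤ 26, reach 2·10 + 3·4 + 2·10 = 52.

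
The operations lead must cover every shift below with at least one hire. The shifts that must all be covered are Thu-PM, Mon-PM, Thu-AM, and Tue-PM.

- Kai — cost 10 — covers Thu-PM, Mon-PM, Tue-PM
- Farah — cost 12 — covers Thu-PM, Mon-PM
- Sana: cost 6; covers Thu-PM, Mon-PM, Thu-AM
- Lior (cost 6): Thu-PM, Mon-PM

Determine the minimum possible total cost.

16

This is an integer covering problem.
Choose Kai and Sana: together they cover Thu-PM, Mon-PM, Thu-AM, Tue-PM — every shift.
Total cost: 10 + 6 = 16.
No cover costs less than 16.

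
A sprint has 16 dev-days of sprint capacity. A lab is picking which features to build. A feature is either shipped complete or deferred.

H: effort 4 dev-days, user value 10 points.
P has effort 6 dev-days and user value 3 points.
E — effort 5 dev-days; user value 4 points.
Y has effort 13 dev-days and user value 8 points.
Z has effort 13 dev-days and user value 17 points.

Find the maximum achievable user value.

17

Treat it as a binary knapsack problem.
Take Z: effort 13 ≤ 16, user value 17.
No feasible combination exceeds this.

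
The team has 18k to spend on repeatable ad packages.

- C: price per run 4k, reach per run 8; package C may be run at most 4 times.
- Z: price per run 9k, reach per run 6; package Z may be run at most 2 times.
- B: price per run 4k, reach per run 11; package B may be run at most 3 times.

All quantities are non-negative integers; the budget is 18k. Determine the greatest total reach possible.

41

1×C and 3×B: price 16 ≤ 18, reach 1·8 + 3·11 = 41.
2×C and 2×B: price 16 ≤ 18, reach 2·8 + 2·11 = 38.
Best is 41.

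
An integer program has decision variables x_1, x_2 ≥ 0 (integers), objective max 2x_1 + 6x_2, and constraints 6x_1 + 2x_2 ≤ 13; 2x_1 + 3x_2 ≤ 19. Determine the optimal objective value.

36

Relaxing integrality, the LP optimum is 38.00 at (x_1,x_2) = (0, 6.33), which is not an integer point.
(x_1,x_2)=(0,6): 6·0+2·6=12≤13, 2·0+3·6=18≤19, objective 36.
(x_1,x_2)=(0,5): 6·0+2·5=10≤13, 2·0+3·5=15≤19, objective 30.
No feasible integer point exceeds 36.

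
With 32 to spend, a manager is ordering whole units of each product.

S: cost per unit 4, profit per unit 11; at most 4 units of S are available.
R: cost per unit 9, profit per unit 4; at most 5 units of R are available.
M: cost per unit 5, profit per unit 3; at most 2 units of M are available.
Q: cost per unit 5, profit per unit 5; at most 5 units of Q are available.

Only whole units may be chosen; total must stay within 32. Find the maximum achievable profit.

59

S has the best ratio (11/4); taking only S gives at most 4×11 = 44 (stopped by the supply cap of 4).
Mixing does better — 4×S and 3×Q: cost 31 ≤ 32, profit 4·11 + 3·5 = 59.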